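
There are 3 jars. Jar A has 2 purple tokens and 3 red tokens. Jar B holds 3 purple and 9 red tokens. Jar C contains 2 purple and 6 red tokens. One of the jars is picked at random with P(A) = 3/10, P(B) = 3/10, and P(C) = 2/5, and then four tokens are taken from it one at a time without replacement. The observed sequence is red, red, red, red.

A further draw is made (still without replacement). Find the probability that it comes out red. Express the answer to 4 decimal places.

Compute the likelihood of the observed sequence for each case: P(data | jar A) = (3/5)(2/4)(1/3)(0/2) = 0; P(data | jar B) = (9/12)(8/11)(7/10)(6/9) = 0.25455; P(data | jar C) = (6/8)(5/7)(4/6)(3/5) = 0.21429.
Multiplying each by its prior: 3/10 · 0 = 0, 3/10 · 0.25455 = 0.076364, 2/5 · 0.21429 = 0.085714; summing to 0.16208.
Normalising, the posterior is P(jar A | data) = 0, P(jar B | data) = 0.47115, P(jar C | data) = 0.52885.
So P(red next | data) = Σ P(red next | H) P(H | data) = (5/8)(0.47115) + (1/2)(0.52885) = 0.55889.

0.5589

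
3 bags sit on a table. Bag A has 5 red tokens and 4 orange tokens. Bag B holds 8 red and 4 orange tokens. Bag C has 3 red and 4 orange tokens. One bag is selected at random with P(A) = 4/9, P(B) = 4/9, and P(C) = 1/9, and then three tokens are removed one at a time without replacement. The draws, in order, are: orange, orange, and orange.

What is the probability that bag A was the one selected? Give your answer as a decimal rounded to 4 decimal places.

The likelihood of the observed sequence under each hypothesis: P(data | bag A) = (4/9)(3/8)(2/7) = 0.047619; P(data | bag B) = (4/12)(3/11)(2/10) = 0.018182; P(data | bag C) = (4/7)(3/6)(2/5) = 0.11429.
Multiplying each by its prior: 4/9 · 0.047619 = 0.021164, 4/9 · 0.018182 = 0.0080808, 1/9 · 0.11429 = 0.012698; summing to 0.041943.
So P(bag A | data) = (0.021164) / (0.041943) = 0.50459.

0.5046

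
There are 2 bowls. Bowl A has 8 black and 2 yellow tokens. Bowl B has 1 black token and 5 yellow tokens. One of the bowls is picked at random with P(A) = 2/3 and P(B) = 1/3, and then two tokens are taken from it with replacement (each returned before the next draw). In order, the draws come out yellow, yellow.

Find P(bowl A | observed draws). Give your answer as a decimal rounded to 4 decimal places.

0.1033

Compute the likelihood of the observed sequence for each case: P(data | bowl A) = (2/10)(2/10) = 0.04; P(data | bowl B) = (5/6)(5/6) = 0.69444.
The prior-weighted likelihoods are 2/3 · 0.04 = 0.026667, 1/3 · 0.69444 = 0.23148; these sum to 0.25815.
So P(bowl A | data) = (0.026667) / (0.25815) = 0.1033.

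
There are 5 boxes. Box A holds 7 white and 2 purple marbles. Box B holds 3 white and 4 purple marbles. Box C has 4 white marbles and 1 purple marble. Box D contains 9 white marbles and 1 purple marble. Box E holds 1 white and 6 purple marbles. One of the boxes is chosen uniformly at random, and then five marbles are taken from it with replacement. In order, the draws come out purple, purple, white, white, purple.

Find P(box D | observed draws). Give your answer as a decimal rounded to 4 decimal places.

0.0136

The likelihood of the observed sequence under each hypothesis: P(data | box A) = (2/9)(2/9)(7/9)(7/9)(2/9) = 0.0066386; P(data | box B) = (4/7)(4/7)(3/7)(3/7)(4/7) = 0.034271; P(data | box C) = (1/5)(1/5)(4/5)(4/5)(1/5) = 0.00512; P(data | box D) = (1/10)(1/10)(9/10)(9/10)(1/10) = 0.00081; P(data | box E) = (6/7)(6/7)(1/7)(1/7)(6/7) = 0.012852.
Multiplying each by its prior: 1/5 · 0.0066386 = 0.0013277, 1/5 · 0.034271 = 0.0068543, 1/5 · 0.00512 = 0.001024, 1/5 · 0.00081 = 0.000162, 1/5 · 0.012852 = 0.0025704; these sum to 0.011938.
Therefore the posterior P(box D | data) = (0.000162) / (0.011938) = 0.01357.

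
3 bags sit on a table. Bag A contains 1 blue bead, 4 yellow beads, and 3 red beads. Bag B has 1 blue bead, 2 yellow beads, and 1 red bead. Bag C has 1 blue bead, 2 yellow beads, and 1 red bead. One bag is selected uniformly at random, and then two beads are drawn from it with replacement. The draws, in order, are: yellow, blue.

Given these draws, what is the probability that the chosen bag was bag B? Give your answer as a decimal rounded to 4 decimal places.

Under each hypothesis, the probability of the observed sequence is: P(data | bag A) = (4/8)(1/8) = 1/16; P(data | bag B) = (2/4)(1/4) = 1/8; P(data | bag C) = (2/4)(1/4) = 1/8.
Weighting by the prior gives 1/3 · 1/16 = 1/48, 1/3 · 1/8 = 1/24, 1/3 · 1/8 = 1/24; these sum to 5/48.
Therefore the posterior P(bag B | data) = (1/24) / (5/48) = 2/5.

0.4000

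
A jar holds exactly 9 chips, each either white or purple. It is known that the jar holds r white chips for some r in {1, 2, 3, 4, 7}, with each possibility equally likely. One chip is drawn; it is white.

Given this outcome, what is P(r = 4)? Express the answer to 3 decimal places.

0.235

The likelihood of this draw under each hypothesis: P(data | r = 1) = (1/9) = 1/9; P(data | r = 2) = (2/9) = 2/9; P(data | r = 3) = (3/9) = 1/3; P(data | r = 4) = (4/9) = 4/9; P(data | r = 7) = (7/9) = 7/9.
The prior-weighted likelihoods are 1/5 · 1/9 = 1/45, 1/5 · 2/9 = 2/45, 1/5 · 1/3 = 1/15, 1/5 · 4/9 = 4/45, 1/5 · 7/9 = 7/45; with total 17/45.
So P(r = 4 | data) = (4/45) / (17/45) = 4/17.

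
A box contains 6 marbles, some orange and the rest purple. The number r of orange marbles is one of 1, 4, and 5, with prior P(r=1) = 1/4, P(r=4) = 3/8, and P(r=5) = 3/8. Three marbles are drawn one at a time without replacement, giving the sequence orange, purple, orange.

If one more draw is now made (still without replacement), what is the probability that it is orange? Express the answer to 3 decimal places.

For each hypothesis, P(data | H) works out to: P(data | r = 1) = (1/6)(5/5)(0/4) = 0; P(data | r = 4) = (4/6)(2/5)(3/4) = 1/5; P(data | r = 5) = (5/6)(1/5)(4/4) = 1/6.
The prior-weighted likelihoods are 1/4 · 0 = 0, 3/8 · 1/5 = 3/40, 3/8 · 1/6 = 1/16; summing to 11/80.
The posterior is then P(r = 1 | data) = 0, P(r = 4 | data) = 6/11, P(r = 5 | data) = 5/11.
Averaging over the posterior, P(orange next | data) = (2/3)(6/11) + (1)(5/11) = 9/11.

0.818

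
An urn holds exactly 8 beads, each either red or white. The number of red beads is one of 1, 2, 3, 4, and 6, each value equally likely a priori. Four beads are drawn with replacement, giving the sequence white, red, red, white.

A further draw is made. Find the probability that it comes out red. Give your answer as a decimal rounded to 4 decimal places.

The likelihood of the observed sequence under each hypothesis: P(data | r = 1) = (7/8)(1/8)(1/8)(7/8) = 0.011963; P(data | r = 2) = (6/8)(2/8)(2/8)(6/8) = 0.035156; P(data | r = 3) = (5/8)(3/8)(3/8)(5/8) = 0.054932; P(data | r = 4) = (4/8)(4/8)(4/8)(4/8) = 0.0625; P(data | r = 6) = (2/8)(6/8)(6/8)(2/8) = 0.035156.
The prior-weighted likelihoods are 1/5 · 0.011963 = 0.0023926, 1/5 · 0.035156 = 0.0070313, 1/5 · 0.054932 = 0.010986, 1/5 · 0.0625 = 0.0125, 1/5 · 0.035156 = 0.0070313; with total 0.039941.
The posterior is then P(r = 1 | data) = 0.059902, P(r = 2 | data) = 0.17604, P(r = 3 | data) = 0.27506, P(r = 4 | data) = 0.31296, P(r = 6 | data) = 0.17604.
So P(red next | data) = Σ P(red next | H) P(H | data) = (1/8)(0.059902) + (1/4)(0.17604) + (3/8)(0.27506) + (1/2)(0.31296) + (3/4)(0.17604) = 0.44315.

0.4432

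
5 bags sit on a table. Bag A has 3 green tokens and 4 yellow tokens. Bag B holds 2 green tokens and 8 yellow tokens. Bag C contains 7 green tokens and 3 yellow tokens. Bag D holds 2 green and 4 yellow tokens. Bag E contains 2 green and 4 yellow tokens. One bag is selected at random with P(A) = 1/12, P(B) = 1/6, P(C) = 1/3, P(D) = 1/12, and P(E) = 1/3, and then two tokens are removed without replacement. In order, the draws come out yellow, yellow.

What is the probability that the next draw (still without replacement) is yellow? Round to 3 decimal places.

0.548

Compute the likelihood of the observed sequence for each case: P(data | bag A) = (4/7)(3/6) = 2/7; P(data | bag B) = (8/10)(7/9) = 28/45; P(data | bag C) = (3/10)(2/9) = 1/15; P(data | bag D) = (4/6)(3/5) = 2/5; P(data | bag E) = (4/6)(3/5) = 2/5.
Weighting by the prior gives 1/12 · 2/7 = 1/42, 1/6 · 28/45 = 14/135, 1/3 · 1/15 = 1/45, 1/12 · 2/5 = 1/30, 1/3 · 2/5 = 2/15; these sum to 299/945.
The posterior is then P(bag A | data) = 45/598, P(bag B | data) = 98/299, P(bag C | data) = 21/299, P(bag D | data) = 63/598, P(bag E | data) = 126/299.
So P(yellow next | data) = Σ P(yellow next | H) P(H | data) = (2/5)(45/598) + (3/4)(98/299) + (1/8)(21/299) + (1/2)(63/598) + (1/2)(126/299) = 57/104.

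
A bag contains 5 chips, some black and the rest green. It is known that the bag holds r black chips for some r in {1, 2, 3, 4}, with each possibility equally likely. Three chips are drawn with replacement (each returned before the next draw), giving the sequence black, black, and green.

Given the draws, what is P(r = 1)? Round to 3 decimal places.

Under each hypothesis, the probability of the observed sequence is: P(data | r = 1) = (1/5)(1/5)(4/5) = 4/125; P(data | r = 2) = (2/5)(2/5)(3/5) = 12/125; P(data | r = 3) = (3/5)(3/5)(2/5) = 18/125; P(data | r = 4) = (4/5)(4/5)(1/5) = 16/125.
The prior-weighted likelihoods are 1/4 · 4/125 = 1/125, 1/4 · 12/125 = 3/125, 1/4 · 18/125 = 9/250, 1/4 · 16/125 = 4/125; summing to 1/10.
So P(r = 1 | data) = (1/125) / (1/10) = 2/25.

0.080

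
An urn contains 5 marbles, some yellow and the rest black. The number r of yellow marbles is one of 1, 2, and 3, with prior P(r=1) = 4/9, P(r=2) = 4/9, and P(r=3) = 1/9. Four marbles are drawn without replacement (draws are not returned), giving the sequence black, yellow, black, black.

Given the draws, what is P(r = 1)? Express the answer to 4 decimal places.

0.6667

Compute the likelihood of the observed sequence for each case: P(data | r = 1) = (4/5)(1/4)(3/3)(2/2) = 1/5; P(data | r = 2) = (3/5)(2/4)(2/3)(1/2) = 1/10; P(data | r = 3) = (2/5)(3/4)(1/3)(0/2) = 0.
Multiplying each by its prior: 4/9 · 1/5 = 4/45, 4/9 · 1/10 = 2/45, 1/9 · 0 = 0; with total 2/15.
Hence P(r = 1 | data) = (4/45) / (2/15) = 2/3.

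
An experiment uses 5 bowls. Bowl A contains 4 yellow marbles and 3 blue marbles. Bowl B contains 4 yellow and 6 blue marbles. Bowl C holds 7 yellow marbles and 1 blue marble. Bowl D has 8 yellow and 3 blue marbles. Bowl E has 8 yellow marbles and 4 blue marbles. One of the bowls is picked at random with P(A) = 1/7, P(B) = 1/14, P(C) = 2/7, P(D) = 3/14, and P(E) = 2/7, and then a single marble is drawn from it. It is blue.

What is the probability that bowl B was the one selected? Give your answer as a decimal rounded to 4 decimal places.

For each hypothesis, P(data | H) works out to: P(data | bowl A) = (3/7) = 0.42857; P(data | bowl B) = (6/10) = 0.6; P(data | bowl C) = (1/8) = 0.125; P(data | bowl D) = (3/11) = 0.27273; P(data | bowl E) = (4/12) = 0.33333.
Weighting by the prior gives 1/7 · 0.42857 = 0.061224, 1/14 · 0.6 = 0.042857, 2/7 · 0.125 = 0.035714, 3/14 · 0.27273 = 0.058442, 2/7 · 0.33333 = 0.095238; summing to 0.29348.
Hence P(bowl B | data) = (0.042857) / (0.29348) = 0.14603.

0.1460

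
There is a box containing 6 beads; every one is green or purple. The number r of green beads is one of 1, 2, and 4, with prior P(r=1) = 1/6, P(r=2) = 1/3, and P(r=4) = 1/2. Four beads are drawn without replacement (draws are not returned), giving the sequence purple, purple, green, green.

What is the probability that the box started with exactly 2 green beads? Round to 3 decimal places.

Under each hypothesis, the probability of the observed sequence is: P(data | r = 1) = (5/6)(4/5)(1/4)(0/3) = 0; P(data | r = 2) = (4/6)(3/5)(2/4)(1/3) = 1/15; P(data | r = 4) = (2/6)(1/5)(4/4)(3/3) = 1/15.
The prior-weighted likelihoods are 1/6 · 0 = 0, 1/3 · 1/15 = 1/45, 1/2 · 1/15 = 1/30; summing to 1/18.
So P(r = 2 | data) = (1/45) / (1/18) = 2/5.

0.400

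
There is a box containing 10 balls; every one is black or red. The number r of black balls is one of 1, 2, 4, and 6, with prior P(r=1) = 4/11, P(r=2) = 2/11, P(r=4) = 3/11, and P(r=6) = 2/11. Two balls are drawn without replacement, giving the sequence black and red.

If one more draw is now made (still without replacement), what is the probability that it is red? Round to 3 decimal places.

Under each hypothesis, the probability of the observed sequence is: P(data | r = 1) = (1/10)(9/9) = 1/10; P(data | r = 2) = (2/10)(8/9) = 8/45; P(data | r = 4) = (4/10)(6/9) = 4/15; P(data | r = 6) = (6/10)(4/9) = 4/15.
Multiplying each by its prior: 4/11 · 1/10 = 2/55, 2/11 · 8/45 = 16/495, 3/11 · 4/15 = 4/55, 2/11 · 4/15 = 8/165; with total 94/495.
The posterior is then P(r = 1 | data) = 9/47, P(r = 2 | data) = 8/47, P(r = 4 | data) = 18/47, P(r = 6 | data) = 12/47.
Averaging over the posterior, P(red next | data) = (1)(9/47) + (7/8)(8/47) + (5/8)(18/47) + (3/8)(12/47) = 127/188.

0.676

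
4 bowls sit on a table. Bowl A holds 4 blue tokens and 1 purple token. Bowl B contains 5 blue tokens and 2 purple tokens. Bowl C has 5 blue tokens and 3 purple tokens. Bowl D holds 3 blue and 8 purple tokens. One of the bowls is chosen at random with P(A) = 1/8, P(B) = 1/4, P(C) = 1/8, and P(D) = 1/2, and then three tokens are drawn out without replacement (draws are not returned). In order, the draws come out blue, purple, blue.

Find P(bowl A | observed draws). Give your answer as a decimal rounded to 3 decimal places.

Compute the likelihood of the observed sequence for each case: P(data | bowl A) = (4/5)(1/4)(3/3) = 0.2; P(data | bowl B) = (5/7)(2/6)(4/5) = 0.19048; P(data | bowl C) = (5/8)(3/7)(4/6) = 0.17857; P(data | bowl D) = (3/11)(8/10)(2/9) = 0.048485.
The prior-weighted likelihoods are 1/8 · 0.2 = 0.025, 1/4 · 0.19048 = 0.047619, 1/8 · 0.17857 = 0.022321, 1/2 · 0.048485 = 0.024242; summing to 0.11918.
Hence P(bowl A | data) = (0.025) / (0.11918) = 0.20976.

0.210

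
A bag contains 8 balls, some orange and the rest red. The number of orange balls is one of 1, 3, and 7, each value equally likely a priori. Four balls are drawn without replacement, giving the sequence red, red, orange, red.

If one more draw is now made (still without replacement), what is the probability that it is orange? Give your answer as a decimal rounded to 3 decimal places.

0.231

The likelihood of the observed sequence under each hypothesis: P(data | r = 1) = (7/8)(6/7)(1/6)(5/5) = 1/8; P(data | r = 3) = (5/8)(4/7)(3/6)(3/5) = 3/28; P(data | r = 7) = (1/8)(0/7) = 0.
Multiplying each by its prior: 1/3 · 1/8 = 1/24, 1/3 · 3/28 = 1/28, 1/3 · 0 = 0; with total 13/168.
The posterior is then P(r = 1 | data) = 7/13, P(r = 3 | data) = 6/13, P(r = 7 | data) = 0.
The predictive probability is P(orange next | data) = (0)(7/13) + (1/2)(6/13) = 3/13.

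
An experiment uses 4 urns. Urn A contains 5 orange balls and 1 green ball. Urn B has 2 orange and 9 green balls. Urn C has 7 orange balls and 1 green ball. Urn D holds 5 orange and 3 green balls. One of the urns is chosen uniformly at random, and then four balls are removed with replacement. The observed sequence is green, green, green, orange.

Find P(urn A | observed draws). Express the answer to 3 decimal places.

Under each hypothesis, the probability of the observed sequence is: P(data | urn A) = (1/6)(1/6)(1/6)(5/6) = 0.003858; P(data | urn B) = (9/11)(9/11)(9/11)(2/11) = 0.099583; P(data | urn C) = (1/8)(1/8)(1/8)(7/8) = 0.001709; P(data | urn D) = (3/8)(3/8)(3/8)(5/8) = 0.032959.
Multiplying each by its prior: 1/4 · 0.003858 = 0.00096451, 1/4 · 0.099583 = 0.024896, 1/4 · 0.001709 = 0.00042725, 1/4 · 0.032959 = 0.0082397; with total 0.034527.
Hence P(urn A | data) = (0.00096451) / (0.034527) = 0.027935.

0.028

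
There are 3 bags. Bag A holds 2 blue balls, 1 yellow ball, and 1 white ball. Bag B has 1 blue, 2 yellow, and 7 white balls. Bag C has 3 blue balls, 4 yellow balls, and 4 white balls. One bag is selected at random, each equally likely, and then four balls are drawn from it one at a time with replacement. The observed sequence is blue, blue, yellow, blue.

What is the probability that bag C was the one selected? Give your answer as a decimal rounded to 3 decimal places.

For each hypothesis, P(data | H) works out to: P(data | bag A) = (2/4)(2/4)(1/4)(2/4) = 0.03125; P(data | bag B) = (1/10)(1/10)(2/10)(1/10) = 0.0002; P(data | bag C) = (3/11)(3/11)(4/11)(3/11) = 0.0073765.
The prior-weighted likelihoods are 1/3 · 0.03125 = 0.010417, 1/3 · 0.0002 = 6.6667e-05, 1/3 · 0.0073765 = 0.0024588; summing to 0.012942.
So P(bag C | data) = (0.0024588) / (0.012942) = 0.18999.

0.190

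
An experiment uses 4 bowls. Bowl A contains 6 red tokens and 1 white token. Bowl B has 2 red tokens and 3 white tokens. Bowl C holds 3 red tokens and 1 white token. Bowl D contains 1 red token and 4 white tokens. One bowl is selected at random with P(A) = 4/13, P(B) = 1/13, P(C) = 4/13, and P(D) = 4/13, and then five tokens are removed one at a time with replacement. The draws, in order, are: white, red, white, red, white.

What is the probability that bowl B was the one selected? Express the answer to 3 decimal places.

Under each hypothesis, the probability of the observed sequence is: P(data | bowl A) = (1/7)(6/7)(1/7)(6/7)(1/7) = 0.002142; P(data | bowl B) = (3/5)(2/5)(3/5)(2/5)(3/5) = 0.03456; P(data | bowl C) = (1/4)(3/4)(1/4)(3/4)(1/4) = 0.0087891; P(data | bowl D) = (4/5)(1/5)(4/5)(1/5)(4/5) = 0.02048.
The prior-weighted likelihoods are 4/13 · 0.002142 = 0.00065907, 1/13 · 0.03456 = 0.0026585, 4/13 · 0.0087891 = 0.0027043, 4/13 · 0.02048 = 0.0063015; these sum to 0.012323.
Hence P(bowl B | data) = (0.0026585) / (0.012323) = 0.21572.

0.216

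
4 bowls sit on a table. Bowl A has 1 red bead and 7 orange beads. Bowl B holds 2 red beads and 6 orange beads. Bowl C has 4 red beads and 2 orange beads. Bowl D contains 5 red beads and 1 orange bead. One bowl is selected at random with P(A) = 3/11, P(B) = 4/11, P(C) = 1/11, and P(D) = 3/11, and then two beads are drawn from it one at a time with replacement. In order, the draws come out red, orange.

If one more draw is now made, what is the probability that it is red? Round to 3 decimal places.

The likelihood of the observed sequence under each hypothesis: P(data | bowl A) = (1/8)(7/8) = 0.10938; P(data | bowl B) = (2/8)(6/8) = 0.1875; P(data | bowl C) = (4/6)(2/6) = 0.22222; P(data | bowl D) = (5/6)(1/6) = 0.13889.
Weighting by the prior gives 3/11 · 0.10938 = 0.02983, 4/11 · 0.1875 = 0.068182, 1/11 · 0.22222 = 0.020202, 3/11 · 0.13889 = 0.037879; these sum to 0.15609.
The posterior is then P(bowl A | data) = 0.1911, P(bowl B | data) = 0.4368, P(bowl C | data) = 0.12942, P(bowl D | data) = 0.24267.
The predictive probability is P(red next | data) = (1/8)(0.1911) + (1/4)(0.4368) + (2/3)(0.12942) + (5/6)(0.24267) = 0.4216.

0.422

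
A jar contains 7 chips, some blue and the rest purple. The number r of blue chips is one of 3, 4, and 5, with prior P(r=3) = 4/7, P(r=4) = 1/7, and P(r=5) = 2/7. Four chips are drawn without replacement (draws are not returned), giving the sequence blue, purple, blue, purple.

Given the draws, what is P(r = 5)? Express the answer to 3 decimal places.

0.182

For each hypothesis, P(data | H) works out to: P(data | r = 3) = (3/7)(4/6)(2/5)(3/4) = 3/35; P(data | r = 4) = (4/7)(3/6)(3/5)(2/4) = 3/35; P(data | r = 5) = (5/7)(2/6)(4/5)(1/4) = 1/21.
Weighting by the prior gives 4/7 · 3/35 = 12/245, 1/7 · 3/35 = 3/245, 2/7 · 1/21 = 2/147; summing to 11/147.
So P(r = 5 | data) = (2/147) / (11/147) = 2/11.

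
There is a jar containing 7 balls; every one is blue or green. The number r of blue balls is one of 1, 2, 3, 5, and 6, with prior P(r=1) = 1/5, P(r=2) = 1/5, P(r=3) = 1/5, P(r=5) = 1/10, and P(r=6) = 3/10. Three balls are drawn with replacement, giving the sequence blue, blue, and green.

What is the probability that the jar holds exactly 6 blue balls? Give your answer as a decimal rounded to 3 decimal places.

0.383

Compute the likelihood of the observed sequence for each case: P(data | r = 1) = (1/7)(1/7)(6/7) = 0.017493; P(data | r = 2) = (2/7)(2/7)(5/7) = 0.058309; P(data | r = 3) = (3/7)(3/7)(4/7) = 0.10496; P(data | r = 5) = (5/7)(5/7)(2/7) = 0.14577; P(data | r = 6) = (6/7)(6/7)(1/7) = 0.10496.
Weighting by the prior gives 1/5 · 0.017493 = 0.0034985, 1/5 · 0.058309 = 0.011662, 1/5 · 0.10496 = 0.020991, 1/10 · 0.14577 = 0.014577, 3/10 · 0.10496 = 0.031487; these sum to 0.082216.
So P(r = 6 | data) = (0.031487) / (0.082216) = 0.38298.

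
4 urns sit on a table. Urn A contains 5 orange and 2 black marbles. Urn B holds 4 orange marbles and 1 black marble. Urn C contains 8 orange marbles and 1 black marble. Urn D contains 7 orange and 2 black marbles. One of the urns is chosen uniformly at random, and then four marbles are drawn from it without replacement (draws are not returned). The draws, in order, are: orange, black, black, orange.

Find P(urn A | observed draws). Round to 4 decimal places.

0.6316

The likelihood of the observed sequence under each hypothesis: P(data | urn A) = (5/7)(2/6)(1/5)(4/4) = 0.047619; P(data | urn B) = (4/5)(1/4)(0/3) = 0; P(data | urn C) = (8/9)(1/8)(0/7) = 0; P(data | urn D) = (7/9)(2/8)(1/7)(6/6) = 0.027778.
The prior-weighted likelihoods are 1/4 · 0.047619 = 0.011905, 1/4 · 0 = 0, 1/4 · 0 = 0, 1/4 · 0.027778 = 0.0069444; summing to 0.018849.
Therefore the posterior P(urn A | data) = (0.011905) / (0.018849) = 0.63158.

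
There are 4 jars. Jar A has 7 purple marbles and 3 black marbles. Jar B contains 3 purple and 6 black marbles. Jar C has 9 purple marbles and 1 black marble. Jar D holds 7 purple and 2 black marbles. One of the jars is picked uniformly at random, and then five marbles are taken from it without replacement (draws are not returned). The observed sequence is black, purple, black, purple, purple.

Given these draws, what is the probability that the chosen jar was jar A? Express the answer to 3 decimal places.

0.512

Under each hypothesis, the probability of the observed sequence is: P(data | jar A) = (3/10)(7/9)(2/8)(6/7)(5/6) = 0.041667; P(data | jar B) = (6/9)(3/8)(5/7)(2/6)(1/5) = 0.011905; P(data | jar C) = (1/10)(9/9)(0/8) = 0; P(data | jar D) = (2/9)(7/8)(1/7)(6/6)(5/5) = 0.027778.
Weighting by the prior gives 1/4 · 0.041667 = 0.010417, 1/4 · 0.011905 = 0.0029762, 1/4 · 0 = 0, 1/4 · 0.027778 = 0.0069444; these sum to 0.020337.
Therefore the posterior P(jar A | data) = (0.010417) / (0.020337) = 0.5122.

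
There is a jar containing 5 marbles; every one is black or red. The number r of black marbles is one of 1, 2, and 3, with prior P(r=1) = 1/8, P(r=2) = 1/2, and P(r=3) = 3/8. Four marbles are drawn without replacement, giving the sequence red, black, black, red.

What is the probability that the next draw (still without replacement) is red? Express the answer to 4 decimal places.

Compute the likelihood of the observed sequence for each case: P(data | r = 1) = (4/5)(1/4)(0/3) = 0; P(data | r = 2) = (3/5)(2/4)(1/3)(2/2) = 1/10; P(data | r = 3) = (2/5)(3/4)(2/3)(1/2) = 1/10.
Multiplying each by its prior: 1/8 · 0 = 0, 1/2 · 1/10 = 1/20, 3/8 · 1/10 = 3/80; these sum to 7/80.
The posterior is then P(r = 1 | data) = 0, P(r = 2 | data) = 4/7, P(r = 3 | data) = 3/7.
Averaging over the posterior, P(red next | data) = (1)(4/7) + (0)(3/7) = 4/7.

0.5714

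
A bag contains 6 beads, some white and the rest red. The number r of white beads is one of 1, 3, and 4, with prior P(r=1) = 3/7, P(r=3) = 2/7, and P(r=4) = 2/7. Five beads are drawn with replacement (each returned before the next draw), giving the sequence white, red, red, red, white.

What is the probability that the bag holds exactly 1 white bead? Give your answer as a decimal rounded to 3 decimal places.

0.336

Compute the likelihood of the observed sequence for each case: P(data | r = 1) = (1/6)(5/6)(5/6)(5/6)(1/6) = 0.016075; P(data | r = 3) = (3/6)(3/6)(3/6)(3/6)(3/6) = 0.03125; P(data | r = 4) = (4/6)(2/6)(2/6)(2/6)(4/6) = 0.016461.
Multiplying each by its prior: 3/7 · 0.016075 = 0.0068893, 2/7 · 0.03125 = 0.0089286, 2/7 · 0.016461 = 0.0047031; summing to 0.020521.
So P(r = 1 | data) = (0.0068893) / (0.020521) = 0.33572.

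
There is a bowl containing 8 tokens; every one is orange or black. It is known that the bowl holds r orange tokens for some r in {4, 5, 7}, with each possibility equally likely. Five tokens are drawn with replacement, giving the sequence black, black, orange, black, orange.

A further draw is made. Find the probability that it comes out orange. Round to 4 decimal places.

The likelihood of the observed sequence under each hypothesis: P(data | r = 4) = (4/8)(4/8)(4/8)(4/8)(4/8) = 0.03125; P(data | r = 5) = (3/8)(3/8)(5/8)(3/8)(5/8) = 0.020599; P(data | r = 7) = (1/8)(1/8)(7/8)(1/8)(7/8) = 0.0014954.
Weighting by the prior gives 1/3 · 0.03125 = 0.010417, 1/3 · 0.020599 = 0.0068665, 1/3 · 0.0014954 = 0.00049845; summing to 0.017782.
Dividing through by the total gives posterior P(r = 4 | data) = 0.58581, P(r = 5 | data) = 0.38616, P(r = 7 | data) = 0.028032.
Averaging over the posterior, P(orange next | data) = (1/2)(0.58581) + (5/8)(0.38616) + (7/8)(0.028032) = 0.55878.

0.5588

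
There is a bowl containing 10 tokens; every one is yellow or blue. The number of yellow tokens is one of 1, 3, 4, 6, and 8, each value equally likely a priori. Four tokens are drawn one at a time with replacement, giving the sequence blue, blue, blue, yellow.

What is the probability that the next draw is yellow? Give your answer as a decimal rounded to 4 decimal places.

Under each hypothesis, the probability of the observed sequence is: P(data | r = 1) = (9/10)(9/10)(9/10)(1/10) = 0.0729; P(data | r = 3) = (7/10)(7/10)(7/10)(3/10) = 0.1029; P(data | r = 4) = (6/10)(6/10)(6/10)(4/10) = 0.0864; P(data | r = 6) = (4/10)(4/10)(4/10)(6/10) = 0.0384; P(data | r = 8) = (2/10)(2/10)(2/10)(8/10) = 0.0064.
Weighting by the prior gives 1/5 · 0.0729 = 0.01458, 1/5 · 0.1029 = 0.02058, 1/5 · 0.0864 = 0.01728, 1/5 · 0.0384 = 0.00768, 1/5 · 0.0064 = 0.00128; summing to 0.0614.
The posterior is then P(r = 1 | data) = 0.23746, P(r = 3 | data) = 0.33518, P(r = 4 | data) = 0.28143, P(r = 6 | data) = 0.12508, P(r = 8 | data) = 0.020847.
Averaging over the posterior, P(yellow next | data) = (1/10)(0.23746) + (3/10)(0.33518) + (2/5)(0.28143) + (3/5)(0.12508) + (4/5)(0.020847) = 0.3286.

0.3286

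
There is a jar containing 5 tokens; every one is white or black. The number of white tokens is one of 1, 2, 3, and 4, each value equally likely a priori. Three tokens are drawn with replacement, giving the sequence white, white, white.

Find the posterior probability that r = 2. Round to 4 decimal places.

0.0800

For each hypothesis, P(data | H) works out to: P(data | r = 1) = (1/5)(1/5)(1/5) = 1/125; P(data | r = 2) = (2/5)(2/5)(2/5) = 8/125; P(data | r = 3) = (3/5)(3/5)(3/5) = 27/125; P(data | r = 4) = (4/5)(4/5)(4/5) = 64/125.
The prior-weighted likelihoods are 1/4 · 1/125 = 1/500, 1/4 · 8/125 = 2/125, 1/4 · 27/125 = 27/500, 1/4 · 64/125 = 16/125; these sum to 1/5.
So P(r = 2 | data) = (2/125) / (1/5) = 2/25.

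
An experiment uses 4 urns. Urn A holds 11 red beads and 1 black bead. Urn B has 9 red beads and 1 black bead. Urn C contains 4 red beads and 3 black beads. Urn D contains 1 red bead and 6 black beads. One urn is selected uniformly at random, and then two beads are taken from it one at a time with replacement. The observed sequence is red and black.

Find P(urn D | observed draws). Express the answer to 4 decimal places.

0.2294

For each hypothesis, P(data | H) works out to: P(data | urn A) = (11/12)(1/12) = 0.076389; P(data | urn B) = (9/10)(1/10) = 0.09; P(data | urn C) = (4/7)(3/7) = 0.2449; P(data | urn D) = (1/7)(6/7) = 0.12245.
Multiplying each by its prior: 1/4 · 0.076389 = 0.019097, 1/4 · 0.09 = 0.0225, 1/4 · 0.2449 = 0.061224, 1/4 · 0.12245 = 0.030612; these sum to 0.13343.
By Bayes' rule, P(urn D | data) = (0.030612) / (0.13343) = 0.22942.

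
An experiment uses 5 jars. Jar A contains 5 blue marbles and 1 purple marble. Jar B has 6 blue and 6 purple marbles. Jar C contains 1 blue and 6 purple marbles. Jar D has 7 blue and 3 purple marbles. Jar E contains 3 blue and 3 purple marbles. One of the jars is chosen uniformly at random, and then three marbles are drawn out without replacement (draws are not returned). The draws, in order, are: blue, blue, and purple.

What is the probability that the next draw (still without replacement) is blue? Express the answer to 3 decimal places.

0.641

Under each hypothesis, the probability of the observed sequence is: P(data | jar A) = (5/6)(4/5)(1/4) = 0.16667; P(data | jar B) = (6/12)(5/11)(6/10) = 0.13636; P(data | jar C) = (1/7)(0/6) = 0; P(data | jar D) = (7/10)(6/9)(3/8) = 0.175; P(data | jar E) = (3/6)(2/5)(3/4) = 0.15.
The prior-weighted likelihoods are 1/5 · 0.16667 = 0.033333, 1/5 · 0.13636 = 0.027273, 1/5 · 0 = 0, 1/5 · 0.175 = 0.035, 1/5 · 0.15 = 0.03; these sum to 0.12561.
The posterior is then P(jar A | data) = 0.26538, P(jar B | data) = 0.21713, P(jar C | data) = 0, P(jar D | data) = 0.27865, P(jar E | data) = 0.23884.
Averaging over the posterior, P(blue next | data) = (1)(0.26538) + (4/9)(0.21713) + (5/7)(0.27865) + (1/3)(0.23884) = 0.64053.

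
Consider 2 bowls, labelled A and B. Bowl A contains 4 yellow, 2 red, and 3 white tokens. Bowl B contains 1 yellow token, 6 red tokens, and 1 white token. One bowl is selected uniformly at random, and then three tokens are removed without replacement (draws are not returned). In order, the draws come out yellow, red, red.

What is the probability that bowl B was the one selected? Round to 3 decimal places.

0.849

The likelihood of the observed sequence under each hypothesis: P(data | bowl A) = (4/9)(2/8)(1/7) = 0.015873; P(data | bowl B) = (1/8)(6/7)(5/6) = 0.089286.
Weighting by the prior gives 1/2 · 0.015873 = 0.0079365, 1/2 · 0.089286 = 0.044643; summing to 0.052579.
So P(bowl B | data) = (0.044643) / (0.052579) = 0.84906.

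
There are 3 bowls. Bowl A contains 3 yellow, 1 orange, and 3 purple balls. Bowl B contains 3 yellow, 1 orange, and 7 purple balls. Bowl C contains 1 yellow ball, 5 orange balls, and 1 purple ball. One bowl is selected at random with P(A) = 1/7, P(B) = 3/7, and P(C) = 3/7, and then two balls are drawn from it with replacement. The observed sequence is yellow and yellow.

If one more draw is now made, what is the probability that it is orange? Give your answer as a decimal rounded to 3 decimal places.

0.193

Under each hypothesis, the probability of the observed sequence is: P(data | bowl A) = (3/7)(3/7) = 0.18367; P(data | bowl B) = (3/11)(3/11) = 0.07438; P(data | bowl C) = (1/7)(1/7) = 0.020408.
Weighting by the prior gives 1/7 · 0.18367 = 0.026239, 3/7 · 0.07438 = 0.031877, 3/7 · 0.020408 = 0.0087464; summing to 0.066863.
Normalising, the posterior is P(bowl A | data) = 0.39243, P(bowl B | data) = 0.47676, P(bowl C | data) = 0.13081.
So P(orange next | data) = Σ P(orange next | H) P(H | data) = (1/7)(0.39243) + (1/11)(0.47676) + (5/7)(0.13081) = 0.19284.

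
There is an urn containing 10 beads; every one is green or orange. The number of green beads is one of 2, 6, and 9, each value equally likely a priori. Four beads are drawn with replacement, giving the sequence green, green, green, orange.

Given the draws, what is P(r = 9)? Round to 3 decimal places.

For each hypothesis, P(data | H) works out to: P(data | r = 2) = (2/10)(2/10)(2/10)(8/10) = 0.0064; P(data | r = 6) = (6/10)(6/10)(6/10)(4/10) = 0.0864; P(data | r = 9) = (9/10)(9/10)(9/10)(1/10) = 0.0729.
Multiplying each by its prior: 1/3 · 0.0064 = 0.0021333, 1/3 · 0.0864 = 0.0288, 1/3 · 0.0729 = 0.0243; with total 0.055233.
Hence P(r = 9 | data) = (0.0243) / (0.055233) = 0.43995.

0.440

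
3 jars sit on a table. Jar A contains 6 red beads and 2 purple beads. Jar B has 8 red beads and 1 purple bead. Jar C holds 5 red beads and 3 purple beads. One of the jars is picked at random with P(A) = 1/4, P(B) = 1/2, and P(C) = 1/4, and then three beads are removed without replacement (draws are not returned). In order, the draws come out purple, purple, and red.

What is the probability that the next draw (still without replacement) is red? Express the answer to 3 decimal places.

0.857

For each hypothesis, P(data | H) works out to: P(data | jar A) = (2/8)(1/7)(6/6) = 1/28; P(data | jar B) = (1/9)(0/8) = 0; P(data | jar C) = (3/8)(2/7)(5/6) = 5/56.
Multiplying each by its prior: 1/4 · 1/28 = 1/112, 1/2 · 0 = 0, 1/4 · 5/56 = 5/224; these sum to 1/32.
Normalising, the posterior is P(jar A | data) = 2/7, P(jar B | data) = 0, P(jar C | data) = 5/7.
The predictive probability is P(red next | data) = (1)(2/7) + (4/5)(5/7) = 6/7.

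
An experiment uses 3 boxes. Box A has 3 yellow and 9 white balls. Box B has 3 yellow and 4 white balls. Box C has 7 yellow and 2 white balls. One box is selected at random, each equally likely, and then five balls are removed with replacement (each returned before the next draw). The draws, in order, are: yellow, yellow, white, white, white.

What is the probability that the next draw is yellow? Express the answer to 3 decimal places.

0.393

The likelihood of the observed sequence under each hypothesis: P(data | box A) = (3/12)(3/12)(9/12)(9/12)(9/12) = 0.026367; P(data | box B) = (3/7)(3/7)(4/7)(4/7)(4/7) = 0.034271; P(data | box C) = (7/9)(7/9)(2/9)(2/9)(2/9) = 0.0066386.
The prior-weighted likelihoods are 1/3 · 0.026367 = 0.0087891, 1/3 · 0.034271 = 0.011424, 1/3 · 0.0066386 = 0.0022129; with total 0.022426.
Normalising, the posterior is P(box A | data) = 0.39192, P(box B | data) = 0.50941, P(box C | data) = 0.098675.
So P(yellow next | data) = Σ P(yellow next | H) P(H | data) = (1/4)(0.39192) + (3/7)(0.50941) + (7/9)(0.098675) = 0.39304.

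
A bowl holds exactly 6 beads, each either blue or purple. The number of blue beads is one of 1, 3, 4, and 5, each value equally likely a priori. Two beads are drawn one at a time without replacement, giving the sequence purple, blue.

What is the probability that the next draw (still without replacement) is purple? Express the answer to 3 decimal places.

The likelihood of the observed sequence under each hypothesis: P(data | r = 1) = (5/6)(1/5) = 1/6; P(data | r = 3) = (3/6)(3/5) = 3/10; P(data | r = 4) = (2/6)(4/5) = 4/15; P(data | r = 5) = (1/6)(5/5) = 1/6.
Weighting by the prior gives 1/4 · 1/6 = 1/24, 1/4 · 3/10 = 3/40, 1/4 · 4/15 = 1/15, 1/4 · 1/6 = 1/24; summing to 9/40.
Normalising, the posterior is P(r = 1 | data) = 5/27, P(r = 3 | data) = 1/3, P(r = 4 | data) = 8/27, P(r = 5 | data) = 5/27.
So P(purple next | data) = Σ P(purple next | H) P(H | data) = (1)(5/27) + (1/2)(1/3) + (1/4)(8/27) + (0)(5/27) = 23/54.

0.426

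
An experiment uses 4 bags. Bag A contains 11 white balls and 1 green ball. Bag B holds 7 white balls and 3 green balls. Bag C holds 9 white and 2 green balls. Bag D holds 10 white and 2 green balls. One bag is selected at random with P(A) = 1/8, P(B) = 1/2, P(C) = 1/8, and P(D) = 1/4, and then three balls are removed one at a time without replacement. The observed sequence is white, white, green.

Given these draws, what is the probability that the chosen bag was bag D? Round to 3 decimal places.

The likelihood of the observed sequence under each hypothesis: P(data | bag A) = (11/12)(10/11)(1/10) = 0.083333; P(data | bag B) = (7/10)(6/9)(3/8) = 0.175; P(data | bag C) = (9/11)(8/10)(2/9) = 0.14545; P(data | bag D) = (10/12)(9/11)(2/10) = 0.13636.
The prior-weighted likelihoods are 1/8 · 0.083333 = 0.010417, 1/2 · 0.175 = 0.0875, 1/8 · 0.14545 = 0.018182, 1/4 · 0.13636 = 0.034091; summing to 0.15019.
So P(bag D | data) = (0.034091) / (0.15019) = 0.22699.

0.227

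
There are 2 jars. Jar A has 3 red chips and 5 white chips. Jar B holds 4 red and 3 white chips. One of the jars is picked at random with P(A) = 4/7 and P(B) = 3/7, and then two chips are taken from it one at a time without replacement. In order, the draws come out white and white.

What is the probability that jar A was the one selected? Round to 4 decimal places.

Under each hypothesis, the probability of the observed sequence is: P(data | jar A) = (5/8)(4/7) = 5/14; P(data | jar B) = (3/7)(2/6) = 1/7.
Weighting by the prior gives 4/7 · 5/14 = 10/49, 3/7 · 1/7 = 3/49; summing to 13/49.
By Bayes' rule, P(jar A | data) = (10/49) / (13/49) = 10/13.

0.7692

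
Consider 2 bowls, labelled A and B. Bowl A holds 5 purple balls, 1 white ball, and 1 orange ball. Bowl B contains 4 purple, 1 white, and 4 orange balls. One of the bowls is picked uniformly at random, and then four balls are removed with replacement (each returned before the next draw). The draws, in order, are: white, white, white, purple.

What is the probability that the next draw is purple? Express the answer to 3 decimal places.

The likelihood of the observed sequence under each hypothesis: P(data | bowl A) = (1/7)(1/7)(1/7)(5/7) = 0.0020825; P(data | bowl B) = (1/9)(1/9)(1/9)(4/9) = 0.00060966.
The prior-weighted likelihoods are 1/2 · 0.0020825 = 0.0010412, 1/2 · 0.00060966 = 0.00030483; summing to 0.0013461.
The posterior is then P(bowl A | data) = 0.77354, P(bowl B | data) = 0.22646.
So P(purple next | data) = Σ P(purple next | H) P(H | data) = (5/7)(0.77354) + (4/9)(0.22646) = 0.65318.

0.653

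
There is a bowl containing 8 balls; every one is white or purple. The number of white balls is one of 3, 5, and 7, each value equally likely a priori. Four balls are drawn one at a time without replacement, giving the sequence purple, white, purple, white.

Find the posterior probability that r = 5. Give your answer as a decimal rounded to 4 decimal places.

The likelihood of the observed sequence under each hypothesis: P(data | r = 3) = (5/8)(3/7)(4/6)(2/5) = 1/14; P(data | r = 5) = (3/8)(5/7)(2/6)(4/5) = 1/14; P(data | r = 7) = (1/8)(7/7)(0/6) = 0.
Weighting by the prior gives 1/3 · 1/14 = 1/42, 1/3 · 1/14 = 1/42, 1/3 · 0 = 0; summing to 1/21.
Hence P(r = 5 | data) = (1/42) / (1/21) = 1/2.

0.5000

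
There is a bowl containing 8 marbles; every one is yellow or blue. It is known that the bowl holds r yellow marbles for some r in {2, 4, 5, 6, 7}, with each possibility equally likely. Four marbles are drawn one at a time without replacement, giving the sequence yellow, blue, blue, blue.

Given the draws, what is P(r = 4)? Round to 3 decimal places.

0.262

Under each hypothesis, the probability of the observed sequence is: P(data | r = 2) = (2/8)(6/7)(5/6)(4/5) = 0.14286; P(data | r = 4) = (4/8)(4/7)(3/6)(2/5) = 0.057143; P(data | r = 5) = (5/8)(3/7)(2/6)(1/5) = 0.017857; P(data | r = 6) = (6/8)(2/7)(1/6)(0/5) = 0; P(data | r = 7) = (7/8)(1/7)(0/6) = 0.
Weighting by the prior gives 1/5 · 0.14286 = 0.028571, 1/5 · 0.057143 = 0.011429, 1/5 · 0.017857 = 0.0035714, 1/5 · 0 = 0, 1/5 · 0 = 0; with total 0.043571.
By Bayes' rule, P(r = 4 | data) = (0.011429) / (0.043571) = 0.2623.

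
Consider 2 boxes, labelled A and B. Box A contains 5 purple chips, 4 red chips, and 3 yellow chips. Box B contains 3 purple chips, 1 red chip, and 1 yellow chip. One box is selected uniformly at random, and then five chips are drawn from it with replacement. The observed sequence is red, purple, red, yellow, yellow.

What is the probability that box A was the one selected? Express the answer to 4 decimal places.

For each hypothesis, P(data | H) works out to: P(data | box A) = (4/12)(5/12)(4/12)(3/12)(3/12) = 0.0028935; P(data | box B) = (1/5)(3/5)(1/5)(1/5)(1/5) = 0.00096.
The prior-weighted likelihoods are 1/2 · 0.0028935 = 0.0014468, 1/2 · 0.00096 = 0.00048; summing to 0.0019268.
Therefore the posterior P(box A | data) = (0.0014468) / (0.0019268) = 0.75088.

0.7509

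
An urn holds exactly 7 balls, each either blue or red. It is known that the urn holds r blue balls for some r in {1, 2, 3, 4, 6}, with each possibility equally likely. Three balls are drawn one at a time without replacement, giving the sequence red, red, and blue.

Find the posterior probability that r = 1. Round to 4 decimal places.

For each hypothesis, P(data | H) works out to: P(data | r = 1) = (6/7)(5/6)(1/5) = 1/7; P(data | r = 2) = (5/7)(4/6)(2/5) = 4/21; P(data | r = 3) = (4/7)(3/6)(3/5) = 6/35; P(data | r = 4) = (3/7)(2/6)(4/5) = 4/35; P(data | r = 6) = (1/7)(0/6) = 0.
Multiplying each by its prior: 1/5 · 1/7 = 1/35, 1/5 · 4/21 = 4/105, 1/5 · 6/35 = 6/175, 1/5 · 4/35 = 4/175, 1/5 · 0 = 0; these sum to 13/105.
By Bayes' rule, P(r = 1 | data) = (1/35) / (13/105) = 3/13.

0.2308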